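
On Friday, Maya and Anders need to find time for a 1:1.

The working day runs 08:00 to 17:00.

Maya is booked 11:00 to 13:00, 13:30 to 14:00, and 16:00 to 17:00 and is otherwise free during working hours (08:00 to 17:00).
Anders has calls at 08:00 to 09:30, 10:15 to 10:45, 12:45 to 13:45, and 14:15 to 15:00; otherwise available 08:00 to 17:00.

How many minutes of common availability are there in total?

Maya free within 08:00–17:00: 08:00–11:00, 13:00–13:30, 14:00–16:00.
Anders free within 08:00–17:00: 09:30–10:15, 10:45–12:45, 13:45–14:15, 15:00–17:00.
Maya ∩ Anders: 09:30–10:15, 10:45–11:00, 14:00–14:15, 15:00–16:00.
Total common minutes: 45 + 15 + 15 + 60 = 135.

135 minutes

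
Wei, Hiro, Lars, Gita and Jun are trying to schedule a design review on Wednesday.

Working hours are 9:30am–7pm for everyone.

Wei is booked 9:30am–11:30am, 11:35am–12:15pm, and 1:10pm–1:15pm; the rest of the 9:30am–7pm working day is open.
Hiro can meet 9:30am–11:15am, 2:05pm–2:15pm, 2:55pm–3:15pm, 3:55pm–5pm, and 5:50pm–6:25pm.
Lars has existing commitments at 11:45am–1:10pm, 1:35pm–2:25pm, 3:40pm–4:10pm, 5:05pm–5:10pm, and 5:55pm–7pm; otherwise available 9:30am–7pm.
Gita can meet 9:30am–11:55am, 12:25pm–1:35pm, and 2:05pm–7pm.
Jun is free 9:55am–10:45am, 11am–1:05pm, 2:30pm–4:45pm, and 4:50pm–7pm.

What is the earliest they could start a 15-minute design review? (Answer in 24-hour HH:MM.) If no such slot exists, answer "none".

Wei free within 09:30–19:00: 11:30–11:35, 12:15–13:10, 13:15–19:00.
Lars free within 09:30–19:00: 09:30–11:45, 13:10–13:35, 14:25–15:40, 16:10–17:05, 17:10–17:55.
Wei ∩ Hiro: 14:05–14:15, 14:55–15:15, 15:55–17:00, 17:50–18:25.
Wei ∩ Hiro ∩ Lars: 14:55–15:15, 16:10–17:00, 17:50–17:55.
Wei ∩ Hiro ∩ Lars ∩ Gita: 14:55–15:15, 16:10–17:00, 17:50–17:55.
Wei ∩ Hiro ∩ Lars ∩ Gita ∩ Jun: 14:55–15:15, 16:10–16:45, 16:50–17:00, 17:50–17:55.
Windows ≥ 15 min: 14:55–15:15, 16:10–16:45.
Earliest such window starts at 14:55.

14:55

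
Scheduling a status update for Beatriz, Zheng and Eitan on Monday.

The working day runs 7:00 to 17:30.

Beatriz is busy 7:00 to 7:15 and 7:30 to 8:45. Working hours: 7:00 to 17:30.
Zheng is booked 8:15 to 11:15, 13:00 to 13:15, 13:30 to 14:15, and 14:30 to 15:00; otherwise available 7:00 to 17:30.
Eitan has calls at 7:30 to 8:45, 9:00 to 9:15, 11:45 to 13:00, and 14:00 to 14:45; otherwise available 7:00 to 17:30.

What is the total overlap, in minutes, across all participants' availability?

210 minutes

Beatriz free within 07:00–17:30: 07:15–07:30, 08:45–17:30.
Zheng free within 07:00–17:30: 07:00–08:15, 11:15–13:00, 13:15–13:30, 14:15–14:30, 15:00–17:30.
Eitan free within 07:00–17:30: 07:00–07:30, 08:45–09:00, 09:15–11:45, 13:00–14:00, 14:45–17:30.
Beatriz ∩ Zheng: 07:15–07:30, 11:15–13:00, 13:15–13:30, 14:15–14:30, 15:00–17:30.
Beatriz ∩ Zheng ∩ Eitan: 07:15–07:30, 11:15–11:45, 13:15–13:30, 15:00–17:30.
Total common minutes: 15 + 30 + 15 + 150 = 210.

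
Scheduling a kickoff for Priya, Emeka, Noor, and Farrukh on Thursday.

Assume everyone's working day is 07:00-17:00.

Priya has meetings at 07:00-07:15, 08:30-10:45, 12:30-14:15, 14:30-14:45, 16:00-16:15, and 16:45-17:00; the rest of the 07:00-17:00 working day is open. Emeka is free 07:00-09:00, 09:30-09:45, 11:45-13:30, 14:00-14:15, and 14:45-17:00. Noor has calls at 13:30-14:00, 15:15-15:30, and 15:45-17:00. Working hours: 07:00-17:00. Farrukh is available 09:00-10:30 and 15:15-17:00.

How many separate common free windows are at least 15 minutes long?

1

Priya free within 07:00–17:00: 07:15–08:30, 10:45–12:30, 14:15–14:30, 14:45–16:00, 16:15–16:45.
Noor free within 07:00–17:00: 07:00–13:30, 14:00–15:15, 15:30–15:45.
Priya ∩ Emeka: 07:15–08:30, 11:45–12:30, 14:45–16:00, 16:15–16:45.
Priya ∩ Emeka ∩ Noor: 07:15–08:30, 11:45–12:30, 14:45–15:15, 15:30–15:45.
Priya ∩ Emeka ∩ Noor ∩ Farrukh: 15:30–15:45.
Windows ≥ 15 min: 15:30–15:45.
That's 1 window.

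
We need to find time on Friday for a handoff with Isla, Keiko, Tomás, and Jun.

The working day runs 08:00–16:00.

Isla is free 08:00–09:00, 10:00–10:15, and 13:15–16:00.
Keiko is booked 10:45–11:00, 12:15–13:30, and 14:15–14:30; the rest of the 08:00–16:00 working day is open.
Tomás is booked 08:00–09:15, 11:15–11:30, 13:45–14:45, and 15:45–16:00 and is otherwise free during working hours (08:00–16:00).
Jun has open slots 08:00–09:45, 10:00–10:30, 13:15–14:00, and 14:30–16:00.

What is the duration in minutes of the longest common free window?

Keiko free within 08:00–16:00: 08:00–10:45, 11:00–12:15, 13:30–14:15, 14:30–16:00.
Tomás free within 08:00–16:00: 09:15–11:15, 11:30–13:45, 14:45–15:45.
Isla ∩ Keiko: 08:00–09:00, 10:00–10:15, 13:30–14:15, 14:30–16:00.
Isla ∩ Keiko ∩ Tomás: 10:00–10:15, 13:30–13:45, 14:45–15:45.
Isla ∩ Keiko ∩ Tomás ∩ Jun: 10:00–10:15, 13:30–13:45, 14:45–15:45.
Common window lengths: 15, 15, 60 min; longest is 60.

60 minutes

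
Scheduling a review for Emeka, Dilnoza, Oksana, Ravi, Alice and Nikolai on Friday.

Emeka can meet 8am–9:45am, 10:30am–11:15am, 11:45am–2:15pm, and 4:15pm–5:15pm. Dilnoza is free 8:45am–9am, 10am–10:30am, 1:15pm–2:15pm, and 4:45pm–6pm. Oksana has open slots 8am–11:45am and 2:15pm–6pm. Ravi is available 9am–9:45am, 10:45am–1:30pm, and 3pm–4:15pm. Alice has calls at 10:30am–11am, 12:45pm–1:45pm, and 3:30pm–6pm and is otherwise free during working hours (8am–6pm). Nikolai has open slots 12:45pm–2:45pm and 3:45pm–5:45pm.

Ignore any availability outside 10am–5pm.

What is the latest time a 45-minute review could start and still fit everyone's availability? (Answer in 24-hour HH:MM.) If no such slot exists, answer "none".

Alice free within 08:00–18:00: 08:00–10:30, 11:00–12:45, 13:45–15:30.
Emeka ∩ Dilnoza: 08:45–09:00, 13:15–14:15, 16:45–17:15.
Emeka ∩ Dilnoza ∩ Oksana: 08:45–09:00, 16:45–17:15.
Emeka ∩ Dilnoza ∩ Oksana ∩ Ravi: (none).
Emeka ∩ Dilnoza ∩ Oksana ∩ Ravi ∩ Alice: (none).
Emeka ∩ Dilnoza ∩ Oksana ∩ Ravi ∩ Alice ∩ Nikolai: (none).
Restricted to 10:00–17:00: (none).
Windows ≥ 45 min: (none).

none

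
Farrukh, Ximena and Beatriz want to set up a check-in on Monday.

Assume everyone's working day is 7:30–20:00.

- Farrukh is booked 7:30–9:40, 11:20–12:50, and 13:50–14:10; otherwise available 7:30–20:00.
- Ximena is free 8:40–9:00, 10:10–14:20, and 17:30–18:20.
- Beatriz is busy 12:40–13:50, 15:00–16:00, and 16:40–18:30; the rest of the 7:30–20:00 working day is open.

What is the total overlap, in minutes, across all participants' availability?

Farrukh free within 07:30–20:00: 09:40–11:20, 12:50–13:50, 14:10–20:00.
Beatriz free within 07:30–20:00: 07:30–12:40, 13:50–15:00, 16:00–16:40, 18:30–20:00.
Farrukh ∩ Ximena: 10:10–11:20, 12:50–13:50, 14:10–14:20, 17:30–18:20.
Farrukh ∩ Ximena ∩ Beatriz: 10:10–11:20, 14:10–14:20.
Total common minutes: 70 + 10 = 80.

80 minutes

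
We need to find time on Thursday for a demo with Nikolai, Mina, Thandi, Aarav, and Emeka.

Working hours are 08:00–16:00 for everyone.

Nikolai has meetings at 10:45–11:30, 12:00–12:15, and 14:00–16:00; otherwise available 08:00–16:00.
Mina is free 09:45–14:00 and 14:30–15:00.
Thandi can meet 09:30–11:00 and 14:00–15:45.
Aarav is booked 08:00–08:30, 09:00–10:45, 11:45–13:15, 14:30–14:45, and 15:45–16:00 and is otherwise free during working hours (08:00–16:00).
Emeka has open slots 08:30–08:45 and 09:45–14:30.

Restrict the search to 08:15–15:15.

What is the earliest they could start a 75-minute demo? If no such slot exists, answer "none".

Nikolai free within 08:00–16:00: 08:00–10:45, 11:30–12:00, 12:15–14:00.
Aarav free within 08:00–16:00: 08:30–09:00, 10:45–11:45, 13:15–14:30, 14:45–15:45.
Nikolai ∩ Mina: 09:45–10:45, 11:30–12:00, 12:15–14:00.
Nikolai ∩ Mina ∩ Thandi: 09:45–10:45.
Nikolai ∩ Mina ∩ Thandi ∩ Aarav: (none).
Nikolai ∩ Mina ∩ Thandi ∩ Aarav ∩ Emeka: (none).
Restricted to 08:15–15:15: (none).
Windows ≥ 75 min: (none).

none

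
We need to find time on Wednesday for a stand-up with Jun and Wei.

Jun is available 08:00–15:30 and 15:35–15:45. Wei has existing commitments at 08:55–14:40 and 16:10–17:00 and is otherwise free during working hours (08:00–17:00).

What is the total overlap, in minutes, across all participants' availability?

115 minutes

Wei free within 08:00–17:00: 08:00–08:55, 14:40–16:10.
Jun ∩ Wei: 08:00–08:55, 14:40–15:30, 15:35–15:45.
Total common minutes: 55 + 50 + 10 = 115.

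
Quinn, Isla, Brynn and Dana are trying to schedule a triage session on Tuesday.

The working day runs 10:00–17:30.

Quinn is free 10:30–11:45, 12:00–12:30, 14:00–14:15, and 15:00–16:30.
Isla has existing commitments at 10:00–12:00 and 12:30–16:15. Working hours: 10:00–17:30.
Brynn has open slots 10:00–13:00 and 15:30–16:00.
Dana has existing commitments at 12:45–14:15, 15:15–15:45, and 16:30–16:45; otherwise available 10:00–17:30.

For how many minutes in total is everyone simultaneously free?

Isla free within 10:00–17:30: 12:00–12:30, 16:15–17:30.
Dana free within 10:00–17:30: 10:00–12:45, 14:15–15:15, 15:45–16:30, 16:45–17:30.
Quinn ∩ Isla: 12:00–12:30, 16:15–16:30.
Quinn ∩ Isla ∩ Brynn: 12:00–12:30.
Quinn ∩ Isla ∩ Brynn ∩ Dana: 12:00–12:30.
Total common minutes: 30.

30 minutes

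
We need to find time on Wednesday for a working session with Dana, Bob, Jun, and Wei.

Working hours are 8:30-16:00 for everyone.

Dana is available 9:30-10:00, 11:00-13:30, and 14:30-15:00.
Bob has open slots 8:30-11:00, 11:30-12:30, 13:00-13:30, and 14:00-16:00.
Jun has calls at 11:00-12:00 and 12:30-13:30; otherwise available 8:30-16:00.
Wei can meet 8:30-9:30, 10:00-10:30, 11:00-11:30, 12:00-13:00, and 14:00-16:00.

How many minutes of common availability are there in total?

60 minutes

Jun free within 08:30–16:00: 08:30–11:00, 12:00–12:30, 13:30–16:00.
Dana ∩ Bob: 09:30–10:00, 11:30–12:30, 13:00–13:30, 14:30–15:00.
Dana ∩ Bob ∩ Jun: 09:30–10:00, 12:00–12:30, 14:30–15:00.
Dana ∩ Bob ∩ Jun ∩ Wei: 12:00–12:30, 14:30–15:00.
Total common minutes: 30 + 30 = 60.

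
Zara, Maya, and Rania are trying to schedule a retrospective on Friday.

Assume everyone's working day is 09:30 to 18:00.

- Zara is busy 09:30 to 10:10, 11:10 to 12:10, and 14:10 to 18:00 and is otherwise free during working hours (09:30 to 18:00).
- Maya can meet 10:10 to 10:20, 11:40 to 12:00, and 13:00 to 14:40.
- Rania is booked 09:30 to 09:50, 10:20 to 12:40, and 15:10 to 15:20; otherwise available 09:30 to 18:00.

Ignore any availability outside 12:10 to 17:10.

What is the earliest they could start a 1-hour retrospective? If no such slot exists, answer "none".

Zara free within 09:30–18:00: 10:10–11:10, 12:10–14:10.
Rania free within 09:30–18:00: 09:50–10:20, 12:40–15:10, 15:20–18:00.
Zara ∩ Maya: 10:10–10:20, 13:00–14:10.
Zara ∩ Maya ∩ Rania: 10:10–10:20, 13:00–14:10.
Restricted to 12:10–17:10: 13:00–14:10.
Windows ≥ 60 min: 13:00–14:10.
Earliest such window starts at 13:00.

13:00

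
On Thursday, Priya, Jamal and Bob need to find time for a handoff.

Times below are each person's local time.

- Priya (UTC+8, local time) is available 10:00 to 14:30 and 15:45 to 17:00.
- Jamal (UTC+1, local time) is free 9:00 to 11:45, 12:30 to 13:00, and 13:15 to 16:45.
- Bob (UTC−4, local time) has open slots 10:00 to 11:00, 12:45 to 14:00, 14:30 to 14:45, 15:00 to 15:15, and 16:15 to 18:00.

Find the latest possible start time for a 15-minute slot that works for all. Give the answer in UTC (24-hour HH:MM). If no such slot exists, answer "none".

none

Priya → UTC: 02:00–06:30, 07:45–09:00.
Jamal → UTC: 08:00–10:45, 11:30–12:00, 12:15–15:45.
Bob → UTC: 14:00–15:00, 16:45–18:00, 18:30–18:45, 19:00–19:15, 20:15–22:00.
Priya ∩ Jamal: 08:00–09:00.
Priya ∩ Jamal ∩ Bob: (none).
Windows ≥ 15 min: (none).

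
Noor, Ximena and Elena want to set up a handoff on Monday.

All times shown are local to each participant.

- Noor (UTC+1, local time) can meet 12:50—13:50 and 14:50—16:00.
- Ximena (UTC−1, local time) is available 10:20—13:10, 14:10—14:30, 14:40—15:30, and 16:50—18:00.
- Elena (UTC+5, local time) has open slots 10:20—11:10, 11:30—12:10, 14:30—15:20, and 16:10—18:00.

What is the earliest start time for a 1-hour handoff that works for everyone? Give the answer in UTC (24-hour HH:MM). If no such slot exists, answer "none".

Noor → UTC: 11:50–12:50, 13:50–15:00.
Ximena → UTC: 11:20–14:10, 15:10–15:30, 15:40–16:30, 17:50–19:00.
Elena → UTC: 05:20–06:10, 06:30–07:10, 09:30–10:20, 11:10–13:00.
Noor ∩ Ximena: 11:50–12:50, 13:50–14:10.
Noor ∩ Ximena ∩ Elena: 11:50–12:50.
Windows ≥ 60 min: 11:50–12:50.
Earliest such window starts at 11:50.

11:50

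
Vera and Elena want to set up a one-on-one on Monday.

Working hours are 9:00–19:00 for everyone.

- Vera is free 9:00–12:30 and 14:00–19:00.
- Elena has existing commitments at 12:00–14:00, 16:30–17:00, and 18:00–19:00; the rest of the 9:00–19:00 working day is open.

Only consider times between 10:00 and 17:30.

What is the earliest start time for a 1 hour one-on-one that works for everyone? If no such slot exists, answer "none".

10:00

Elena free within 09:00–19:00: 09:00–12:00, 14:00–16:30, 17:00–18:00.
Vera ∩ Elena: 09:00–12:00, 14:00–16:30, 17:00–18:00.
Restricted to 10:00–17:30: 10:00–12:00, 14:00–16:30, 17:00–17:30.
Windows ≥ 60 min: 10:00–12:00, 14:00–16:30.
Earliest such window starts at 10:00.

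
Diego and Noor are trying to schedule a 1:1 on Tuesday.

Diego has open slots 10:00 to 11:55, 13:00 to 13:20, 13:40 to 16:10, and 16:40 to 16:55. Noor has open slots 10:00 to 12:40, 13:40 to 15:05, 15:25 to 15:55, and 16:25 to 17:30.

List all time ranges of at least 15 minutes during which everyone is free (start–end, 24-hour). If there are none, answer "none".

10:00–11:55, 13:40–15:05, 15:25–15:55, 16:40–16:55

Diego ∩ Noor: 10:00–11:55, 13:40–15:05, 15:25–15:55, 16:40–16:55.
Windows ≥ 15 min: 10:00–11:55, 13:40–15:05, 15:25–15:55, 16:40–16:55.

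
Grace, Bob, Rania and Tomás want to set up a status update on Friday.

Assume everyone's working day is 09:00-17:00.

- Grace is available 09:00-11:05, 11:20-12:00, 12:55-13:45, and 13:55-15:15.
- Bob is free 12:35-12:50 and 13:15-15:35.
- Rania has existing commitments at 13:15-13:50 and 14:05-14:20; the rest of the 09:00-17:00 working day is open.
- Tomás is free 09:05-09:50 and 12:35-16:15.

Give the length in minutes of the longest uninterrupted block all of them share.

55 minutes

Rania free within 09:00–17:00: 09:00–13:15, 13:50–14:05, 14:20–17:00.
Grace ∩ Bob: 13:15–13:45, 13:55–15:15.
Grace ∩ Bob ∩ Rania: 13:55–14:05, 14:20–15:15.
Grace ∩ Bob ∩ Rania ∩ Tomás: 13:55–14:05, 14:20–15:15.
Common window lengths: 10, 55 min; longest is 55.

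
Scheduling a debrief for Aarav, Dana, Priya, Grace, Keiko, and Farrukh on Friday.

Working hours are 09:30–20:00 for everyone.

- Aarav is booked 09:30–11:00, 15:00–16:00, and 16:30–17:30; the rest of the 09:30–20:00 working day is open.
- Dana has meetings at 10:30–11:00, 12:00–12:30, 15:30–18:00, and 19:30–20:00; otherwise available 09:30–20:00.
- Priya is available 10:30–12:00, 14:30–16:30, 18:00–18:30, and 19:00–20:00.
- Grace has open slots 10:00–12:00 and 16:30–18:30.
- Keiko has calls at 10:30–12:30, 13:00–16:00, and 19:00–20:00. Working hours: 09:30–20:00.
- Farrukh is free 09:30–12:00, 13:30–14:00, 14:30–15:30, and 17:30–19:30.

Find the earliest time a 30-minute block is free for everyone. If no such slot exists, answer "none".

Aarav free within 09:30–20:00: 11:00–15:00, 16:00–16:30, 17:30–20:00.
Dana free within 09:30–20:00: 09:30–10:30, 11:00–12:00, 12:30–15:30, 18:00–19:30.
Keiko free within 09:30–20:00: 09:30–10:30, 12:30–13:00, 16:00–19:00.
Aarav ∩ Dana: 11:00–12:00, 12:30–15:00, 18:00–19:30.
Aarav ∩ Dana ∩ Priya: 11:00–12:00, 14:30–15:00, 18:00–18:30, 19:00–19:30.
Aarav ∩ Dana ∩ Priya ∩ Grace: 11:00–12:00, 18:00–18:30.
Aarav ∩ Dana ∩ Priya ∩ Grace ∩ Keiko: 18:00–18:30.
Aarav ∩ Dana ∩ Priya ∩ Grace ∩ Keiko ∩ Farrukh: 18:00–18:30.
Windows ≥ 30 min: 18:00–18:30.
Earliest such window starts at 18:00.

18:00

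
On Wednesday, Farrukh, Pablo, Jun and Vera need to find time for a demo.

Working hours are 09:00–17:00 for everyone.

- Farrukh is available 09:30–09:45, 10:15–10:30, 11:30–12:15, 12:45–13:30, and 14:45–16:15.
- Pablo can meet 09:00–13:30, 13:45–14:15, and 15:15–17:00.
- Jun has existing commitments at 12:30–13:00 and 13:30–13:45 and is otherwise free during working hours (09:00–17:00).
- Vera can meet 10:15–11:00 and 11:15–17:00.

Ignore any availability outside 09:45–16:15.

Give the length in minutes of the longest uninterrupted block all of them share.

60 minutes

Jun free within 09:00–17:00: 09:00–12:30, 13:00–13:30, 13:45–17:00.
Farrukh ∩ Pablo: 09:30–09:45, 10:15–10:30, 11:30–12:15, 12:45–13:30, 15:15–16:15.
Farrukh ∩ Pablo ∩ Jun: 09:30–09:45, 10:15–10:30, 11:30–12:15, 13:00–13:30, 15:15–16:15.
Farrukh ∩ Pablo ∩ Jun ∩ Vera: 10:15–10:30, 11:30–12:15, 13:00–13:30, 15:15–16:15.
Restricted to 09:45–16:15: 10:15–10:30, 11:30–12:15, 13:00–13:30, 15:15–16:15.
Common window lengths: 15, 45, 30, 60 min; longest is 60.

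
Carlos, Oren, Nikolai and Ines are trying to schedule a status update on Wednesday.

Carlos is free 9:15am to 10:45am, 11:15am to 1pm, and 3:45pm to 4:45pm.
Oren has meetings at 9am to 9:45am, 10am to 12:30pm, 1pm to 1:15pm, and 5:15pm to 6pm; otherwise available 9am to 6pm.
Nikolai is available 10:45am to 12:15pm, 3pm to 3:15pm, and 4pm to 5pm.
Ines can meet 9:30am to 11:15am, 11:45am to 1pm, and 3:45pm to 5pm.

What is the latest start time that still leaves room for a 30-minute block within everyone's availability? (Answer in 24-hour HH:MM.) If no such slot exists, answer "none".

Oren free within 09:00–18:00: 09:45–10:00, 12:30–13:00, 13:15–17:15.
Carlos ∩ Oren: 09:45–10:00, 12:30–13:00, 15:45–16:45.
Carlos ∩ Oren ∩ Nikolai: 16:00–16:45.
Carlos ∩ Oren ∩ Nikolai ∩ Ines: 16:00–16:45.
Windows ≥ 30 min: 16:00–16:45.
Latest start in the last window 16:00–16:45 is 16:45 − 30 min = 16:15.

16:15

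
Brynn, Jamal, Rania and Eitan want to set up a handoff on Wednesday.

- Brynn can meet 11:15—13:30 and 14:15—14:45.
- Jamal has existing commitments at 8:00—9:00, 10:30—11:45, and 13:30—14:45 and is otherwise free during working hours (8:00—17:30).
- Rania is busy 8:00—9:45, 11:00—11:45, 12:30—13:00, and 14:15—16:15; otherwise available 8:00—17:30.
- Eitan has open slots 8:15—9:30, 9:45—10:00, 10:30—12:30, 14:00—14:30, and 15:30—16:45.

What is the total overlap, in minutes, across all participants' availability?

45 minutes

Jamal free within 08:00–17:30: 09:00–10:30, 11:45–13:30, 14:45–17:30.
Rania free within 08:00–17:30: 09:45–11:00, 11:45–12:30, 13:00–14:15, 16:15–17:30.
Brynn ∩ Jamal: 11:45–13:30.
Brynn ∩ Jamal ∩ Rania: 11:45–12:30, 13:00–13:30.
Brynn ∩ Jamal ∩ Rania ∩ Eitan: 11:45–12:30.
Total common minutes: 45.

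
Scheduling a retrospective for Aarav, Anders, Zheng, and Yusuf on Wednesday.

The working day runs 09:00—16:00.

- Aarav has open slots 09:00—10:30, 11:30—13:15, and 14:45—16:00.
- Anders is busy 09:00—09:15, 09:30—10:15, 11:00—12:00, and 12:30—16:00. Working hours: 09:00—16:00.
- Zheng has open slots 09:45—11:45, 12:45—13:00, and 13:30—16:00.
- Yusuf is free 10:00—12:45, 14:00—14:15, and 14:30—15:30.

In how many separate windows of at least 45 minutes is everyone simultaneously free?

Anders free within 09:00–16:00: 09:15–09:30, 10:15–11:00, 12:00–12:30.
Aarav ∩ Anders: 09:15–09:30, 10:15–10:30, 12:00–12:30.
Aarav ∩ Anders ∩ Zheng: 10:15–10:30.
Aarav ∩ Anders ∩ Zheng ∩ Yusuf: 10:15–10:30.
Windows ≥ 45 min: (none).
That's 0 windows.

0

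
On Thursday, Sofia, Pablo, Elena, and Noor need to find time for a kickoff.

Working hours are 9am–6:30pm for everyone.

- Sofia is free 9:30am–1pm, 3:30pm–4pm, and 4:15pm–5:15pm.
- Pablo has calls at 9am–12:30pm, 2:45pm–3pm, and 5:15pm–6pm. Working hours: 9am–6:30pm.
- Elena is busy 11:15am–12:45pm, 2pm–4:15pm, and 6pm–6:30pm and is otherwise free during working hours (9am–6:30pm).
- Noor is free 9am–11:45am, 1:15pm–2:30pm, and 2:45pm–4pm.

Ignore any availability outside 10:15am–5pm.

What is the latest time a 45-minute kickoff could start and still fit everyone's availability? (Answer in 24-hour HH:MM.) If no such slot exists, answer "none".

Pablo free within 09:00–18:30: 12:30–14:45, 15:00–17:15, 18:00–18:30.
Elena free within 09:00–18:30: 09:00–11:15, 12:45–14:00, 16:15–18:00.
Sofia ∩ Pablo: 12:30–13:00, 15:30–16:00, 16:15–17:15.
Sofia ∩ Pablo ∩ Elena: 12:45–13:00, 16:15–17:15.
Sofia ∩ Pablo ∩ Elena ∩ Noor: (none).
Restricted to 10:15–17:00: (none).
Windows ≥ 45 min: (none).

none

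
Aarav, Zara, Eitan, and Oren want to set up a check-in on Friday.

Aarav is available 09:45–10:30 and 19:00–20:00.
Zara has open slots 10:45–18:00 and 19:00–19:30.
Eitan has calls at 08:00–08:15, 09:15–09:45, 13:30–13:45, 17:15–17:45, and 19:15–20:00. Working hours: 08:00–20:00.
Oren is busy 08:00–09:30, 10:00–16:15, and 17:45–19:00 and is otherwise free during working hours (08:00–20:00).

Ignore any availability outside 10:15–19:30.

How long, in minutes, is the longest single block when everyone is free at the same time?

Eitan free within 08:00–20:00: 08:15–09:15, 09:45–13:30, 13:45–17:15, 17:45–19:15.
Oren free within 08:00–20:00: 09:30–10:00, 16:15–17:45, 19:00–20:00.
Aarav ∩ Zara: 19:00–19:30.
Aarav ∩ Zara ∩ Eitan: 19:00–19:15.
Aarav ∩ Zara ∩ Eitan ∩ Oren: 19:00–19:15.
Restricted to 10:15–19:30: 19:00–19:15.
Single common window of 15 minutes.

15 minutes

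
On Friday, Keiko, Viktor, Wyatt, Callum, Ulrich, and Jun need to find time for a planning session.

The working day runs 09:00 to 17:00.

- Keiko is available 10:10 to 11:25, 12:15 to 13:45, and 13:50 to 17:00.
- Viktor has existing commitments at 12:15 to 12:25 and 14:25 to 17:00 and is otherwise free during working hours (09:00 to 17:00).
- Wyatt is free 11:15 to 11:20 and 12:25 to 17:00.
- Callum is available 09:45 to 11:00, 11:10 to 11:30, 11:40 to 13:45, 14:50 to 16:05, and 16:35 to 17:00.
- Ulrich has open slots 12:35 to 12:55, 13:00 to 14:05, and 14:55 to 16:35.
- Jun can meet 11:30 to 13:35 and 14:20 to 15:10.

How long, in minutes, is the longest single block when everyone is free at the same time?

Viktor free within 09:00–17:00: 09:00–12:15, 12:25–14:25.
Keiko ∩ Viktor: 10:10–11:25, 12:25–13:45, 13:50–14:25.
Keiko ∩ Viktor ∩ Wyatt: 11:15–11:20, 12:25–13:45, 13:50–14:25.
Keiko ∩ Viktor ∩ Wyatt ∩ Callum: 11:15–11:20, 12:25–13:45.
Keiko ∩ Viktor ∩ Wyatt ∩ Callum ∩ Ulrich: 12:35–12:55, 13:00–13:45.
Keiko ∩ Viktor ∩ Wyatt ∩ Callum ∩ Ulrich ∩ Jun: 12:35–12:55, 13:00–13:35.
Common window lengths: 20, 35 min; longest is 35.

35 minutes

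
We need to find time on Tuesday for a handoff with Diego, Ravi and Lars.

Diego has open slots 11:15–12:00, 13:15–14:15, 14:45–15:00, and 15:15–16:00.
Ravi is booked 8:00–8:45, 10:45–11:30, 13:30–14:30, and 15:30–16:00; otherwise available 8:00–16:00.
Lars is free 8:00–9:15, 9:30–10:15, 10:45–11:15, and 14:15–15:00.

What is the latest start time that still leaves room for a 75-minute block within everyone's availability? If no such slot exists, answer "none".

none

Ravi free within 08:00–16:00: 08:45–10:45, 11:30–13:30, 14:30–15:30.
Diego ∩ Ravi: 11:30–12:00, 13:15–13:30, 14:45–15:00, 15:15–15:30.
Diego ∩ Ravi ∩ Lars: 14:45–15:00.
Windows ≥ 75 min: (none).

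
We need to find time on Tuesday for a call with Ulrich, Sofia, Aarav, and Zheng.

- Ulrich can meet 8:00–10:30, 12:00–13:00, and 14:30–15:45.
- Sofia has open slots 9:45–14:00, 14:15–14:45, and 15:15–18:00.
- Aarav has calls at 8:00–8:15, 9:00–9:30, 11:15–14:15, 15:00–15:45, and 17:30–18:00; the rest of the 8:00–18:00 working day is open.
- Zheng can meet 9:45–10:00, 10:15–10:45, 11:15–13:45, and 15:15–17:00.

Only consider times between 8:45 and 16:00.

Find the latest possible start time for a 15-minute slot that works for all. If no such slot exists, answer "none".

Aarav free within 08:00–18:00: 08:15–09:00, 09:30–11:15, 14:15–15:00, 15:45–17:30.
Ulrich ∩ Sofia: 09:45–10:30, 12:00–13:00, 14:30–14:45, 15:15–15:45.
Ulrich ∩ Sofia ∩ Aarav: 09:45–10:30, 14:30–14:45.
Ulrich ∩ Sofia ∩ Aarav ∩ Zheng: 09:45–10:00, 10:15–10:30.
Restricted to 08:45–16:00: 09:45–10:00, 10:15–10:30.
Windows ≥ 15 min: 09:45–10:00, 10:15–10:30.
Latest start in the last window 10:15–10:30 is 10:30 − 15 min = 10:15.

10:15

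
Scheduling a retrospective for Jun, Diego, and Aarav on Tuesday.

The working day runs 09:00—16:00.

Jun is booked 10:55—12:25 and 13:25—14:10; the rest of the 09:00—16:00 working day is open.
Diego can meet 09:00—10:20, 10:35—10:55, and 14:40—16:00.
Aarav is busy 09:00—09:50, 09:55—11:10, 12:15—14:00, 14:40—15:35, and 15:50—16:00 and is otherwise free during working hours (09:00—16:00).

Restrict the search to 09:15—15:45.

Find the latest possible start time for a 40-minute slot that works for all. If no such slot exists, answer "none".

Jun free within 09:00–16:00: 09:00–10:55, 12:25–13:25, 14:10–16:00.
Aarav free within 09:00–16:00: 09:50–09:55, 11:10–12:15, 14:00–14:40, 15:35–15:50.
Jun ∩ Diego: 09:00–10:20, 10:35–10:55, 14:40–16:00.
Jun ∩ Diego ∩ Aarav: 09:50–09:55, 15:35–15:50.
Restricted to 09:15–15:45: 09:50–09:55, 15:35–15:45.
Windows ≥ 40 min: (none).

none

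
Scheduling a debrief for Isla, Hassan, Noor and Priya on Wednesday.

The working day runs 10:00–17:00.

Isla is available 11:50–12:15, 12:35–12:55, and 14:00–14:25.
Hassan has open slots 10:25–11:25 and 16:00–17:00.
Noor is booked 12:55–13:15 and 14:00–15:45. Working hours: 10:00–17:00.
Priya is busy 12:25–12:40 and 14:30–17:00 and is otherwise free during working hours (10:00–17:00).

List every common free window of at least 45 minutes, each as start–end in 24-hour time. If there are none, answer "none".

none

Noor free within 10:00–17:00: 10:00–12:55, 13:15–14:00, 15:45–17:00.
Priya free within 10:00–17:00: 10:00–12:25, 12:40–14:30.
Isla ∩ Hassan: (none).
Isla ∩ Hassan ∩ Noor: (none).
Isla ∩ Hassan ∩ Noor ∩ Priya: (none).
Windows ≥ 45 min: (none).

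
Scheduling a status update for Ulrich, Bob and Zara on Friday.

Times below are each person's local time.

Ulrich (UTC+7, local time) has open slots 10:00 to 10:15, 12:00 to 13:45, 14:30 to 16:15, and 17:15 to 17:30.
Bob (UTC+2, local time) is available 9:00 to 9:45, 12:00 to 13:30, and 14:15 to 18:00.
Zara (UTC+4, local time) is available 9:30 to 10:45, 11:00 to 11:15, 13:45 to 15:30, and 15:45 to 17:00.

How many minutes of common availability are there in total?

Ulrich → UTC: 03:00–03:15, 05:00–06:45, 07:30–09:15, 10:15–10:30.
Bob → UTC: 07:00–07:45, 10:00–11:30, 12:15–16:00.
Zara → UTC: 05:30–06:45, 07:00–07:15, 09:45–11:30, 11:45–13:00.
Ulrich ∩ Bob: 07:30–07:45, 10:15–10:30.
Ulrich ∩ Bob ∩ Zara: 10:15–10:30.
Total common minutes: 15.

15 minutes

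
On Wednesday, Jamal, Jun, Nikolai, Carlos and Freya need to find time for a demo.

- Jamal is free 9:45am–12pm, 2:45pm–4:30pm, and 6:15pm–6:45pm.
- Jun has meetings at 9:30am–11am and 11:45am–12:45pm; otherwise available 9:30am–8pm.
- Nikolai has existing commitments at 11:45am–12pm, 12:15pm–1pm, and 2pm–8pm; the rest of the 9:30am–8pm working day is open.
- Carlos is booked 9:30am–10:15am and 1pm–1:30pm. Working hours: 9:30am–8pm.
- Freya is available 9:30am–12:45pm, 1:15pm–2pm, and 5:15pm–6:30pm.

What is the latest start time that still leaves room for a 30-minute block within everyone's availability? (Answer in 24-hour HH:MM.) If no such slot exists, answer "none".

11:15

Jun free within 09:30–20:00: 11:00–11:45, 12:45–20:00.
Nikolai free within 09:30–20:00: 09:30–11:45, 12:00–12:15, 13:00–14:00.
Carlos free within 09:30–20:00: 10:15–13:00, 13:30–20:00.
Jamal ∩ Jun: 11:00–11:45, 14:45–16:30, 18:15–18:45.
Jamal ∩ Jun ∩ Nikolai: 11:00–11:45.
Jamal ∩ Jun ∩ Nikolai ∩ Carlos: 11:00–11:45.
Jamal ∩ Jun ∩ Nikolai ∩ Carlos ∩ Freya: 11:00–11:45.
Windows ≥ 30 min: 11:00–11:45.
Latest start in the last window 11:00–11:45 is 11:45 − 30 min = 11:15.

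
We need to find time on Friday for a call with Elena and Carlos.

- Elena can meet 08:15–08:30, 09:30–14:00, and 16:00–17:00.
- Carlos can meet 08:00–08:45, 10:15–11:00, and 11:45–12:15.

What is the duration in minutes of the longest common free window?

45 minutes

Elena ∩ Carlos: 08:15–08:30, 10:15–11:00, 11:45–12:15.
Common window lengths: 15, 45, 30 min; longest is 45.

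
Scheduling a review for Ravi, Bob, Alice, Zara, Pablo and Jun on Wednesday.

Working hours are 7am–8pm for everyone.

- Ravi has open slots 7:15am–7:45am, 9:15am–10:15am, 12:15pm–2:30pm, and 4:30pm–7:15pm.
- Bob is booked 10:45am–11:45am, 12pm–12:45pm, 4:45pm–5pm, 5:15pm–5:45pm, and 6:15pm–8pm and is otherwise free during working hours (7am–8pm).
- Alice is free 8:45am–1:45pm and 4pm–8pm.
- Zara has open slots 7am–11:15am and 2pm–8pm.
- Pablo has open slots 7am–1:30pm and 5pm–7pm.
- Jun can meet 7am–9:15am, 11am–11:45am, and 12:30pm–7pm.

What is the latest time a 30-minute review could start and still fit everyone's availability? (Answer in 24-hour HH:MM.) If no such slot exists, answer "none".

Bob free within 07:00–20:00: 07:00–10:45, 11:45–12:00, 12:45–16:45, 17:00–17:15, 17:45–18:15.
Ravi ∩ Bob: 07:15–07:45, 09:15–10:15, 12:45–14:30, 16:30–16:45, 17:00–17:15, 17:45–18:15.
Ravi ∩ Bob ∩ Alice: 09:15–10:15, 12:45–13:45, 16:30–16:45, 17:00–17:15, 17:45–18:15.
Ravi ∩ Bob ∩ Alice ∩ Zara: 09:15–10:15, 16:30–16:45, 17:00–17:15, 17:45–18:15.
Ravi ∩ Bob ∩ Alice ∩ Zara ∩ Pablo: 09:15–10:15, 17:00–17:15, 17:45–18:15.
Ravi ∩ Bob ∩ Alice ∩ Zara ∩ Pablo ∩ Jun: 17:00–17:15, 17:45–18:15.
Windows ≥ 30 min: 17:45–18:15.
Latest start in the last window 17:45–18:15 is 18:15 − 30 min = 17:45.

17:45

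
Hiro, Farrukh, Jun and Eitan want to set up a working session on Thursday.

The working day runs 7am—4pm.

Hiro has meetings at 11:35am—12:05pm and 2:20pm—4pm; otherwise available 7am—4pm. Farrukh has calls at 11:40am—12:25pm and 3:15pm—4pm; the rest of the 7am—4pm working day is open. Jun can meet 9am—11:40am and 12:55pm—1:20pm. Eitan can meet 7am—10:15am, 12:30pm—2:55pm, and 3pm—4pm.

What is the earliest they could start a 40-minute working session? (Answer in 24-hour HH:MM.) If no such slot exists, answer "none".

Hiro free within 07:00–16:00: 07:00–11:35, 12:05–14:20.
Farrukh free within 07:00–16:00: 07:00–11:40, 12:25–15:15.
Hiro ∩ Farrukh: 07:00–11:35, 12:25–14:20.
Hiro ∩ Farrukh ∩ Jun: 09:00–11:35, 12:55–13:20.
Hiro ∩ Farrukh ∩ Jun ∩ Eitan: 09:00–10:15, 12:55–13:20.
Windows ≥ 40 min: 09:00–10:15.
Earliest such window starts at 09:00.

09:00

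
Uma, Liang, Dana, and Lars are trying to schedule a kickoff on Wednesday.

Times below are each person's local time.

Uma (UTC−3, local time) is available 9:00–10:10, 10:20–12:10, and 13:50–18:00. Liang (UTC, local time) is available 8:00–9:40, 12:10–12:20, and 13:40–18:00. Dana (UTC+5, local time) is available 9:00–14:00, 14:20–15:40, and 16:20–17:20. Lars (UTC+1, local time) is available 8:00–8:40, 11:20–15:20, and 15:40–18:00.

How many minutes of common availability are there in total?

10 minutes

Uma → UTC: 12:00–13:10, 13:20–15:10, 16:50–21:00.
Liang → UTC: 08:00–09:40, 12:10–12:20, 13:40–18:00.
Dana → UTC: 04:00–09:00, 09:20–10:40, 11:20–12:20.
Lars → UTC: 07:00–07:40, 10:20–14:20, 14:40–17:00.
Uma ∩ Liang: 12:10–12:20, 13:40–15:10, 16:50–18:00.
Uma ∩ Liang ∩ Dana: 12:10–12:20.
Uma ∩ Liang ∩ Dana ∩ Lars: 12:10–12:20.
Total common minutes: 10.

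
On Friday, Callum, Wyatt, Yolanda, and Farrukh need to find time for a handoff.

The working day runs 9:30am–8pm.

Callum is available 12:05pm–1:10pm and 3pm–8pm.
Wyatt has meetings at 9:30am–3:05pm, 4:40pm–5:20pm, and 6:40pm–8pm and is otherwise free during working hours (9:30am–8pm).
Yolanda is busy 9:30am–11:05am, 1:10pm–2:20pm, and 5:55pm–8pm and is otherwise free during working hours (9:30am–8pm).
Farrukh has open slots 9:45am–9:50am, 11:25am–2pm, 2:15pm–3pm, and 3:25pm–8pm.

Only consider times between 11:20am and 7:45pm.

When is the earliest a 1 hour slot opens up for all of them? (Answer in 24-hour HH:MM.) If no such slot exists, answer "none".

Wyatt free within 09:30–20:00: 15:05–16:40, 17:20–18:40.
Yolanda free within 09:30–20:00: 11:05–13:10, 14:20–17:55.
Callum ∩ Wyatt: 15:05–16:40, 17:20–18:40.
Callum ∩ Wyatt ∩ Yolanda: 15:05–16:40, 17:20–17:55.
Callum ∩ Wyatt ∩ Yolanda ∩ Farrukh: 15:25–16:40, 17:20–17:55.
Restricted to 11:20–19:45: 15:25–16:40, 17:20–17:55.
Windows ≥ 60 min: 15:25–16:40.
Earliest such window starts at 15:25.

15:25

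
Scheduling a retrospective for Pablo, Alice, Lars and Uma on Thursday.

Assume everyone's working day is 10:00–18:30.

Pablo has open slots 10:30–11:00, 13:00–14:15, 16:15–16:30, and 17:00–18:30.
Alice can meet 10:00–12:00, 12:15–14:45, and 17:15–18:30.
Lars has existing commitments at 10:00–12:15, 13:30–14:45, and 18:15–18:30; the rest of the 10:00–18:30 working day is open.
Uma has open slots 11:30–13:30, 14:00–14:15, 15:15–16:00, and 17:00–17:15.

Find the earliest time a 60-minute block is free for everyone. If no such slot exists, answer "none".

none

Lars free within 10:00–18:30: 12:15–13:30, 14:45–18:15.
Pablo ∩ Alice: 10:30–11:00, 13:00–14:15, 17:15–18:30.
Pablo ∩ Alice ∩ Lars: 13:00–13:30, 17:15–18:15.
Pablo ∩ Alice ∩ Lars ∩ Uma: 13:00–13:30.
Windows ≥ 60 min: (none).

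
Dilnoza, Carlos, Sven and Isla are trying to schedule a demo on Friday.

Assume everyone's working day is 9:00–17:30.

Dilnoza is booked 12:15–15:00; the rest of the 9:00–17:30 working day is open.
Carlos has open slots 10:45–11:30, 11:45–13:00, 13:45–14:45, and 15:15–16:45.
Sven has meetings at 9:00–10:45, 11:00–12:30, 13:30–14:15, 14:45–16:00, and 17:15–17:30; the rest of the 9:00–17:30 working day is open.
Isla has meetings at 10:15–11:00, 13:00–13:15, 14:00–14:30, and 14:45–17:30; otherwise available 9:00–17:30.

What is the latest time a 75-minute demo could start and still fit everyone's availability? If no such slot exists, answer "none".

none

Dilnoza free within 09:00–17:30: 09:00–12:15, 15:00–17:30.
Sven free within 09:00–17:30: 10:45–11:00, 12:30–13:30, 14:15–14:45, 16:00–17:15.
Isla free within 09:00–17:30: 09:00–10:15, 11:00–13:00, 13:15–14:00, 14:30–14:45.
Dilnoza ∩ Carlos: 10:45–11:30, 11:45–12:15, 15:15–16:45.
Dilnoza ∩ Carlos ∩ Sven: 10:45–11:00, 16:00–16:45.
Dilnoza ∩ Carlos ∩ Sven ∩ Isla: (none).
Windows ≥ 75 min: (none).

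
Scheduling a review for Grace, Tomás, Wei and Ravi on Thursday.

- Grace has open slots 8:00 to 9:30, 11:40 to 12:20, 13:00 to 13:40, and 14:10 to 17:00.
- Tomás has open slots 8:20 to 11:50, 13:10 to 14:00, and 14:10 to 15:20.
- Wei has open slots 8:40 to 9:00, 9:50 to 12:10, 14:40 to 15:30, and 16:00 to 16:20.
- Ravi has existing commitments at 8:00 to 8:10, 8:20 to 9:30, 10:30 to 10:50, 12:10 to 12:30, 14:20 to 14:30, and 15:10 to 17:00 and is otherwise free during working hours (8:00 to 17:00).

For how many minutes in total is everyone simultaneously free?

40 minutes

Ravi free within 08:00–17:00: 08:10–08:20, 09:30–10:30, 10:50–12:10, 12:30–14:20, 14:30–15:10.
Grace ∩ Tomás: 08:20–09:30, 11:40–11:50, 13:10–13:40, 14:10–15:20.
Grace ∩ Tomás ∩ Wei: 08:40–09:00, 11:40–11:50, 14:40–15:20.
Grace ∩ Tomás ∩ Wei ∩ Ravi: 11:40–11:50, 14:40–15:10.
Total common minutes: 10 + 30 = 40.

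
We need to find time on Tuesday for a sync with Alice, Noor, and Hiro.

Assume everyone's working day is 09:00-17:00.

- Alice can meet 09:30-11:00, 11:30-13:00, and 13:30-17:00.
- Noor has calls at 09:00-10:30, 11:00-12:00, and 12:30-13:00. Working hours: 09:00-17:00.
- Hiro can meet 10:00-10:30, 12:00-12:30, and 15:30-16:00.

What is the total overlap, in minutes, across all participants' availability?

Noor free within 09:00–17:00: 10:30–11:00, 12:00–12:30, 13:00–17:00.
Alice ∩ Noor: 10:30–11:00, 12:00–12:30, 13:30–17:00.
Alice ∩ Noor ∩ Hiro: 12:00–12:30, 15:30–16:00.
Total common minutes: 30 + 30 = 60.

60 minutes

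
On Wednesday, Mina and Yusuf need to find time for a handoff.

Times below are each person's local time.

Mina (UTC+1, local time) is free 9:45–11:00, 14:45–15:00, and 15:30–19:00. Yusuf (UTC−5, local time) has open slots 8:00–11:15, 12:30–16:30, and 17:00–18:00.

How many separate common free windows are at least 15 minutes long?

3

Mina → UTC: 08:45–10:00, 13:45–14:00, 14:30–18:00.
Yusuf → UTC: 13:00–16:15, 17:30–21:30, 22:00–23:00.
Mina ∩ Yusuf: 13:45–14:00, 14:30–16:15, 17:30–18:00.
Windows ≥ 15 min: 13:45–14:00, 14:30–16:15, 17:30–18:00.
That's 3 windows.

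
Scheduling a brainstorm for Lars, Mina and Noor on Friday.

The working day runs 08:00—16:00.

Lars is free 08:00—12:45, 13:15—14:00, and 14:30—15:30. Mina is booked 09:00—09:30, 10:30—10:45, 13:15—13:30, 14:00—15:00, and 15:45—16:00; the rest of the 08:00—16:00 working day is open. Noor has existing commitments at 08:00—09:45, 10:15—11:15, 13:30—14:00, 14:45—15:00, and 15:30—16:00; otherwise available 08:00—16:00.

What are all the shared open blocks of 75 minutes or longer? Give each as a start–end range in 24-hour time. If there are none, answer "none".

11:15–12:45

Mina free within 08:00–16:00: 08:00–09:00, 09:30–10:30, 10:45–13:15, 13:30–14:00, 15:00–15:45.
Noor free within 08:00–16:00: 09:45–10:15, 11:15–13:30, 14:00–14:45, 15:00–15:30.
Lars ∩ Mina: 08:00–09:00, 09:30–10:30, 10:45–12:45, 13:30–14:00, 15:00–15:30.
Lars ∩ Mina ∩ Noor: 09:45–10:15, 11:15–12:45, 15:00–15:30.
Windows ≥ 75 min: 11:15–12:45.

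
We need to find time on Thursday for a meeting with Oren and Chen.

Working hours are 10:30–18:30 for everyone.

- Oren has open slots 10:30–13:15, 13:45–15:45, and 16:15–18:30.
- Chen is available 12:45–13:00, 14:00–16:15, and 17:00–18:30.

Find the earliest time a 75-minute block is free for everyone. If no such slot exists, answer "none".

14:00

Oren ∩ Chen: 12:45–13:00, 14:00–15:45, 17:00–18:30.
Windows ≥ 75 min: 14:00–15:45, 17:00–18:30.
Earliest such window starts at 14:00.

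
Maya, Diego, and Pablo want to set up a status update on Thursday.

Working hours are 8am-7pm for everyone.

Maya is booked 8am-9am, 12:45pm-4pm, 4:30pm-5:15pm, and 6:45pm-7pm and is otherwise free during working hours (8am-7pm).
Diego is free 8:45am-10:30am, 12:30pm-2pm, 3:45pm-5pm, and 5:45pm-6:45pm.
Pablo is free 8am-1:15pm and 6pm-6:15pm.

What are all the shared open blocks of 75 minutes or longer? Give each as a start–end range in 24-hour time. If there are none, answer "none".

Maya free within 08:00–19:00: 09:00–12:45, 16:00–16:30, 17:15–18:45.
Maya ∩ Diego: 09:00–10:30, 12:30–12:45, 16:00–16:30, 17:45–18:45.
Maya ∩ Diego ∩ Pablo: 09:00–10:30, 12:30–12:45, 18:00–18:15.
Windows ≥ 75 min: 09:00–10:30.

09:00–10:30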